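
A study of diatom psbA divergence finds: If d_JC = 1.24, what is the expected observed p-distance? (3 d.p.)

p = (3/4)(1 − e^(−4d/3)) = 0.75 × (1 − e^(-1.653333)) = 0.75 × (1 − 0.191411) = 0.606442.

0.606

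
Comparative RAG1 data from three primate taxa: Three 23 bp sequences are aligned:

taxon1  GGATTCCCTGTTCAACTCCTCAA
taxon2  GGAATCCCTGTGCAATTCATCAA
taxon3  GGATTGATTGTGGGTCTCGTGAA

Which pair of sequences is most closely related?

taxon1–taxon2: 4/23 differ, p = 0.174, d = 0.198.
taxon1–taxon3: 9/23 differ, p = 0.391, d = 0.553.
taxon2–taxon3: 10/23 differ, p = 0.435, d = 0.650.
The smallest distance is between taxon1 and taxon2.

taxon1 and taxon2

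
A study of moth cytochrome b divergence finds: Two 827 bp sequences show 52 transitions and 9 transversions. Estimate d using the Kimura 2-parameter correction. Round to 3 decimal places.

P = 52/827 ≈ 0.062878 and Q = 9/827 ≈ 0.010883.
Under the Kimura two-parameter model, d = −½ ln(1 − 2P − Q) − ¼ ln(1 − 2Q).
1 − 2P − Q = 0.863361, giving −½ ln(0.863361) = 0.073461.
1 − 2Q = 0.978234, giving −¼ ln(0.978234) = 0.005502.
d = 0.073461 + 0.005502 = 0.078963.

0.079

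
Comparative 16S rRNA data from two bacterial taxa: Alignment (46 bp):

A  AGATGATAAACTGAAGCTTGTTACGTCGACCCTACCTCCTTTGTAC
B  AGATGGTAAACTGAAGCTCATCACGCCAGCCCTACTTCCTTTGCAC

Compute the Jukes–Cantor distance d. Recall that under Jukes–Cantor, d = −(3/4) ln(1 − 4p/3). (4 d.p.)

The sequences differ at 9 of 46 sites (6, 19, 20, 22, 26, 28, 29, 36, 44), so p = 9/46 ≈ 0.195652.
d = −(3/4) ln(1 − 4p/3) = −0.75 ln(1 − 0.260869) = −0.75 ln(0.739131)
  = −0.75 × (-0.302280) = 0.226710 substitutions/site.

0.2267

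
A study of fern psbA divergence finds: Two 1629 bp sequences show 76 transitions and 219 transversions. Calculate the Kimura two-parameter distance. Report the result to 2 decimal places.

0.21

P = 76/1629 ≈ 0.046654 and Q = 219/1629 ≈ 0.134438.
Under the Kimura two-parameter model, d = −½ ln(1 − 2P − Q) − ¼ ln(1 − 2Q).
1 − 2P − Q = 0.772254, giving −½ ln(0.772254) = 0.129221.
1 − 2Q = 0.731124, giving −¼ ln(0.731124) = 0.078293.
d = 0.129221 + 0.078293 = 0.207514.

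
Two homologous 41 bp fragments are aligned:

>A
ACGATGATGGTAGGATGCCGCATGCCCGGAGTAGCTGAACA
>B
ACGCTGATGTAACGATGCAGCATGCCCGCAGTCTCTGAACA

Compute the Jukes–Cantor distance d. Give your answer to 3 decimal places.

0.226

The sequences differ at 8 of 41 sites (4, 10, 11, 13, 19, 29, 33, 34), so p = 8/41 ≈ 0.195122.
d = −(3/4) ln(1 − 4p/3) = −0.75 ln(1 − 0.260163) = −0.75 ln(0.739837)
  = −0.75 × (-0.301325) = 0.225994 substitutions/site.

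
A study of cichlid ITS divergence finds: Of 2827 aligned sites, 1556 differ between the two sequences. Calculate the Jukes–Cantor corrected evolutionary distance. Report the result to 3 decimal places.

p = 1556/2827 ≈ 0.550407.
d = −(3/4) ln(1 − 4p/3) = −0.75 ln(1 − 0.733876) = −0.75 ln(0.266124)
  = −0.75 × (-1.323793) = 0.992845 substitutions/site.

0.993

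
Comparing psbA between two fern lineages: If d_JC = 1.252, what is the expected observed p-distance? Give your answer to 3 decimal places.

0.609

p = (3/4)(1 − e^(−4d/3)) = 0.75 × (1 − e^(-1.669333)) = 0.75 × (1 − 0.188373) = 0.608720.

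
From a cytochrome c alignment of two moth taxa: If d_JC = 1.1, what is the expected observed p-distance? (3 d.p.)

p = (3/4)(1 − e^(−4d/3)) = 0.75 × (1 − e^(-1.466667)) = 0.75 × (1 − 0.230693) = 0.576980.

0.577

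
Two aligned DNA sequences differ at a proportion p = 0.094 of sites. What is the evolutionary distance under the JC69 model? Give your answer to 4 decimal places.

0.1004

d = −(3/4) ln(1 − 4p/3) = −0.75 ln(1 − 0.125333) = −0.75 ln(0.874667)
  = −0.75 × (-0.133912) = 0.100434 substitutions/site.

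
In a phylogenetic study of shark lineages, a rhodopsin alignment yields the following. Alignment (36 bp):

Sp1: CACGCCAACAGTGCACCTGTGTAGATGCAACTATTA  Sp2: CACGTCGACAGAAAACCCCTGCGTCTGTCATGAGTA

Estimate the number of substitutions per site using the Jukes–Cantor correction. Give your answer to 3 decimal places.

The sequences differ at 16 of 36 sites, so p = 16/36 ≈ 0.444444.
d = −(3/4) ln(1 − 4p/3) = −0.75 ln(1 − 0.592592) = −0.75 ln(0.407408)
  = −0.75 × (-0.897940) = 0.673455 substitutions/site.

0.673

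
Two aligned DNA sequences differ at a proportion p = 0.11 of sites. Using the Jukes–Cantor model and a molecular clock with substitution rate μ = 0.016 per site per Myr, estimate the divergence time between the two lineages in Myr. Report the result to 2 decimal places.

d = −(3/4) ln(1 − 4p/3) = −0.75 ln(1 − 0.146667) = −0.75 ln(0.853333)
  = −0.75 × (-0.158605) = 0.118954 substitutions/site.
Under a molecular clock d = 2μt, so t = d/(2μ) = 0.118954 / (2 × 0.016) = 3.72 Myr.

3.72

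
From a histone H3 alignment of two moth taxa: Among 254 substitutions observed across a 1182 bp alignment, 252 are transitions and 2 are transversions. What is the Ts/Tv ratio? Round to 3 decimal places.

R = 252/2 = 126.000.

126.000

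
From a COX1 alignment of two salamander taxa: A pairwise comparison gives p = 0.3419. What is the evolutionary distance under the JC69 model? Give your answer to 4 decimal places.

0.4564

d = −(3/4) ln(1 − 4p/3) = −0.75 ln(1 − 0.455867) = −0.75 ln(0.544133)
  = −0.75 × (-0.608562) = 0.456422 substitutions/site.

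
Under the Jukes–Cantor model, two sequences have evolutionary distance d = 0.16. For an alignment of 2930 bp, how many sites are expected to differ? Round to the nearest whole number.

Invert JC69: p = (3/4)(1 − e^(−4d/3)) = 0.75 × (1 − e^(-0.213333)) = 0.75 × (1 − 0.807887) = 0.144085.
Expected differing sites = pL ≈ 0.144085 × 2930 = 422.16905 ≈ 422.

422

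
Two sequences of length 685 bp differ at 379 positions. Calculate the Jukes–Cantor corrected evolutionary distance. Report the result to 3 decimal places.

1.004

p = 379/685 ≈ 0.553285.
d = −(3/4) ln(1 − 4p/3) = −0.75 ln(1 − 0.737713) = −0.75 ln(0.262287)
  = −0.75 × (-1.338316) = 1.003737 substitutions/site.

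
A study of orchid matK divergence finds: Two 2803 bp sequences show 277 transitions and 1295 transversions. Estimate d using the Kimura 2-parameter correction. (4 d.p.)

1.1832

P = 277/2803 ≈ 0.098823 and Q = 1295/2803 ≈ 0.462005.
Under the Kimura two-parameter model, d = −½ ln(1 − 2P − Q) − ¼ ln(1 − 2Q).
1 − 2P − Q = 0.340349, giving −½ ln(0.340349) = 0.538892.
1 − 2Q = 0.07599, giving −¼ ln(0.07599) = 0.644288.
d = 0.538892 + 0.644288 = 1.183180.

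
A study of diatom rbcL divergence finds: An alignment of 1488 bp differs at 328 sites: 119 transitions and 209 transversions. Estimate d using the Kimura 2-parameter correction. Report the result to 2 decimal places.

0.26

P = 119/1488 ≈ 0.079973 and Q = 209/1488 ≈ 0.140457.
Under the Kimura two-parameter model, d = −½ ln(1 − 2P − Q) − ¼ ln(1 − 2Q).
1 − 2P − Q = 0.699597, giving −½ ln(0.699597) = 0.178625.
1 − 2Q = 0.719086, giving −¼ ln(0.719086) = 0.082444.
d = 0.178625 + 0.082444 = 0.261069.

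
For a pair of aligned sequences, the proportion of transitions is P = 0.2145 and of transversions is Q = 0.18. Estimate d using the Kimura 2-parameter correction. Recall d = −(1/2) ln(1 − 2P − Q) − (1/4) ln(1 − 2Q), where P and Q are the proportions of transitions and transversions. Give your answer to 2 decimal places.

Under the Kimura two-parameter model, d = −½ ln(1 − 2P − Q) − ¼ ln(1 − 2Q).
1 − 2P − Q = 0.391, giving −½ ln(0.391) = 0.469524.
1 − 2Q = 0.64, giving −¼ ln(0.64) = 0.111572.
d = 0.469524 + 0.111572 = 0.581096.

0.58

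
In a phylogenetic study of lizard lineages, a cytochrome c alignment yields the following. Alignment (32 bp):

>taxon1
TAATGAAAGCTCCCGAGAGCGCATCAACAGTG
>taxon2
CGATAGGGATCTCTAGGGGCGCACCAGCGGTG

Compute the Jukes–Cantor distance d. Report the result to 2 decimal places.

The sequences differ at 17 of 32 sites, so p = 17/32 = 0.53125.
d = −(3/4) ln(1 − 4p/3) = −0.75 ln(1 − 0.708333) = −0.75 ln(0.291667)
  = −0.75 × (-1.232143) = 0.924107 substitutions/site.

0.92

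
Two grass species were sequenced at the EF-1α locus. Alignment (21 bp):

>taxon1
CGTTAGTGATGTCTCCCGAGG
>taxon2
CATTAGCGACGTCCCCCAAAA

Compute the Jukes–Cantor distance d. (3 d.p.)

The sequences differ at 7 of 21 sites (2, 7, 10, 14, 18, 20, 21), so p = 7/21 ≈ 0.333333.
d = −(3/4) ln(1 − 4p/3) = −0.75 ln(1 − 0.444444) = −0.75 ln(0.555556)
  = −0.75 × (-0.587786) = 0.440840 substitutions/site.

0.441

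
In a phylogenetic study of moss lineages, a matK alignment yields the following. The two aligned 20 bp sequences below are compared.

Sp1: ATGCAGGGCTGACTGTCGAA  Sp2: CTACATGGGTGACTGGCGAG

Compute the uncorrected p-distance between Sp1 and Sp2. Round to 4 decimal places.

0.3000

The sequences differ at 6 of 20 positions (sites 1, 3, 6, 9, 16, 20).
p = 6/20 = 0.3000.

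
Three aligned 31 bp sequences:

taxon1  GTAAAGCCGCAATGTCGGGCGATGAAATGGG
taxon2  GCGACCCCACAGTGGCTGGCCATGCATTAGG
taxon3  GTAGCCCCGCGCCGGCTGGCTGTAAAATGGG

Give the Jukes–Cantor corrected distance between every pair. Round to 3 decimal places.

taxon1–taxon2: 12/31 sites differ → p ≈ 0.387097, d = −0.75 ln(1 − 0.516129) = 0.544453 ≈ 0.544.
taxon1–taxon3: 11/31 sites differ → p ≈ 0.354839, d = −0.75 ln(1 − 0.473119) = 0.480585 ≈ 0.481.
taxon2–taxon3: 13/31 sites differ → p ≈ 0.419355, d = −0.75 ln(1 − 0.55914) = 0.614271 ≈ 0.614.

d(taxon1,taxon2) = 0.544, d(taxon1,taxon3) = 0.481, d(taxon2,taxon3) = 0.614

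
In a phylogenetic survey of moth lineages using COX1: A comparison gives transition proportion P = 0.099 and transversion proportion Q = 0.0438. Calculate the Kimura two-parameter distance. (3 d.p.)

0.161

Under the Kimura two-parameter model, d = −½ ln(1 − 2P − Q) − ¼ ln(1 − 2Q).
1 − 2P − Q = 0.7582, giving −½ ln(0.7582) = 0.138404.
1 − 2Q = 0.9124, giving −¼ ln(0.9124) = 0.022919.
d = 0.138404 + 0.022919 = 0.161323.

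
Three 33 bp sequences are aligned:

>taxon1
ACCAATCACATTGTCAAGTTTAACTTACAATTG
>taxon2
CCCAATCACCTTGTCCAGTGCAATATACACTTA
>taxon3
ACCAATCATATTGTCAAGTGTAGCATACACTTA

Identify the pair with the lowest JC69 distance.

taxon1–taxon2: 9/33 differ, p = 0.273, d = 0.339.
taxon1–taxon3: 6/33 differ, p = 0.182, d = 0.208.
taxon2–taxon3: 7/33 differ, p = 0.212, d = 0.249.
The smallest distance is between taxon1 and taxon3.

taxon1 and taxon3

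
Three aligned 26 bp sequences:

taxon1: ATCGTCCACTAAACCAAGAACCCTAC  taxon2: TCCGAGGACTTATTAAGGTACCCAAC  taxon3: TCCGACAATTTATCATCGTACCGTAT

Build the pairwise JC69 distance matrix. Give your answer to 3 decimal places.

taxon1–taxon2: 12/26 sites differ → p ≈ 0.461538, d = −0.75 ln(1 − 0.615384) = 0.716632 ≈ 0.717.
taxon1–taxon3: 13/26 sites differ → p = 0.5, d = −0.75 ln(1 − 0.666667) = 0.823960 ≈ 0.824.
taxon2–taxon3: 9/26 sites differ → p ≈ 0.346154, d = −0.75 ln(1 − 0.461539) = 0.464280 ≈ 0.464.

d(taxon1,taxon2) = 0.717, d(taxon1,taxon3) = 0.824, d(taxon2,taxon3) = 0.464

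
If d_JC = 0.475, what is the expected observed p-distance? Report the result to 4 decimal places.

0.3519

p = (3/4)(1 − e^(−4d/3)) = 0.75 × (1 − e^(-0.633333)) = 0.75 × (1 − 0.530820) = 0.351885.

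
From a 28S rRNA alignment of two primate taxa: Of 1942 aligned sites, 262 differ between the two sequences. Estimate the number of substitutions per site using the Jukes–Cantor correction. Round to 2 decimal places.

0.15

p = 262/1942 ≈ 0.134912.
d = −(3/4) ln(1 − 4p/3) = −0.75 ln(1 − 0.179883) = −0.75 ln(0.820117)
  = −0.75 × (-0.198308) = 0.148731 substitutions/site.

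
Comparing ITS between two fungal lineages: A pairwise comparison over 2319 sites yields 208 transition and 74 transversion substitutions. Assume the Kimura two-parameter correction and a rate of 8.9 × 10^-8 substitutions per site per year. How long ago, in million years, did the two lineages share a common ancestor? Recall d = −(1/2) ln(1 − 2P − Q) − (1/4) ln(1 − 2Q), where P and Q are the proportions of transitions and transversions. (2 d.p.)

P = 208/2319 ≈ 0.089694 and Q = 74/2319 ≈ 0.03191.
Under the Kimura two-parameter model, d = −½ ln(1 − 2P − Q) − ¼ ln(1 − 2Q).
1 − 2P − Q = 0.788702, giving −½ ln(0.788702) = 0.118683.
1 − 2Q = 0.93618, giving −¼ ln(0.93618) = 0.016487.
d = 0.118683 + 0.016487 = 0.135170.
Under a molecular clock d = 2μt, so t = d/(2μ) = 0.135170 / (2 × 8.9 × 10^-8) = 0.76 million years.

0.76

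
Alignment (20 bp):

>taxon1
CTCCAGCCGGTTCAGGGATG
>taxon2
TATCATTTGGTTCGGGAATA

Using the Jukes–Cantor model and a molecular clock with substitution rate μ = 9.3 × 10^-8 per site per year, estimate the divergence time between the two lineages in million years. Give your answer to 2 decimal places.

3.69

The sequences differ at 9 of 20 sites (1, 2, 3, 6, 7, 8, 14, 17, 20), so p = 9/20 = 0.45.
d = −(3/4) ln(1 − 4p/3) = −0.75 ln(1 − 0.6) = −0.75 ln(0.4)
  = −0.75 × (-0.916291) = 0.687218 substitutions/site.
Under a molecular clock d = 2μt, so t = d/(2μ) = 0.687218 / (2 × 9.3 × 10^-8) = 3.69 million years.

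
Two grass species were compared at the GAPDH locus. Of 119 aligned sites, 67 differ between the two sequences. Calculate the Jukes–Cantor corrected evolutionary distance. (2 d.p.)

1.04

p = 67/119 ≈ 0.563025.
d = −(3/4) ln(1 − 4p/3) = −0.75 ln(1 − 0.7507) = −0.75 ln(0.2493)
  = −0.75 × (-1.389098) = 1.041824 substitutions/site.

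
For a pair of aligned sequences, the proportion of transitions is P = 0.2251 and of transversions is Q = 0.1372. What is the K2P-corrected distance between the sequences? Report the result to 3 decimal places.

Under the Kimura two-parameter model, d = −½ ln(1 − 2P − Q) − ¼ ln(1 − 2Q).
1 − 2P − Q = 0.4126, giving −½ ln(0.4126) = 0.442638.
1 − 2Q = 0.7256, giving −¼ ln(0.7256) = 0.080189.
d = 0.442638 + 0.080189 = 0.522827.

0.523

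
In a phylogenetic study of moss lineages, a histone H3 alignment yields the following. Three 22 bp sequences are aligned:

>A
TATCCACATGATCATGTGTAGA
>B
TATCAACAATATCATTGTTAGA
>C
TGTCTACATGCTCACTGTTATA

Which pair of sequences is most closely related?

A and B

A–B: 6/22 differ, p = 0.273, d = 0.339.
A–C: 8/22 differ, p = 0.364, d = 0.497.
B–C: 7/22 differ, p = 0.318, d = 0.414.
The smallest distance is between A and B.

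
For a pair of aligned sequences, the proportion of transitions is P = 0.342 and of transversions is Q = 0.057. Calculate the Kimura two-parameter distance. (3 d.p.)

0.706

Under the Kimura two-parameter model, d = −½ ln(1 − 2P − Q) − ¼ ln(1 − 2Q).
1 − 2P − Q = 0.259, giving −½ ln(0.259) = 0.675464.
1 − 2Q = 0.886, giving −¼ ln(0.886) = 0.030260.
d = 0.675464 + 0.030260 = 0.705724.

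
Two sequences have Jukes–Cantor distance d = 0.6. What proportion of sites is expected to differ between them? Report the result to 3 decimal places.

p = (3/4)(1 − e^(−4d/3)) = 0.75 × (1 − e^(-0.8)) = 0.75 × (1 − 0.449329) = 0.413003.

0.413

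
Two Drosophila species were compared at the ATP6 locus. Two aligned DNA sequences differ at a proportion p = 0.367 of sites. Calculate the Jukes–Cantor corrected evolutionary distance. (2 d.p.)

d = −(3/4) ln(1 − 4p/3) = −0.75 ln(1 − 0.489333) = −0.75 ln(0.510667)
  = −0.75 × (-0.672038) = 0.504029 substitutions/site.

0.50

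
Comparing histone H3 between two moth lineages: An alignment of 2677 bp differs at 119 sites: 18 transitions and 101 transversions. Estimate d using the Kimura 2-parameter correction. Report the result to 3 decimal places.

0.046

P = 18/2677 ≈ 0.006724 and Q = 101/2677 ≈ 0.037729.
Under the Kimura two-parameter model, d = −½ ln(1 − 2P − Q) − ¼ ln(1 − 2Q).
1 − 2P − Q = 0.948823, giving −½ ln(0.948823) = 0.026267.
1 − 2Q = 0.924542, giving −¼ ln(0.924542) = 0.019614.
d = 0.026267 + 0.019614 = 0.045881.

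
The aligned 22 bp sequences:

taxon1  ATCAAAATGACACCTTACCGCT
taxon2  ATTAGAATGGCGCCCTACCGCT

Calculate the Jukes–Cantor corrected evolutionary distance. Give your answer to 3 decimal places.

The sequences differ at 5 of 22 sites (3, 5, 10, 12, 15), so p = 5/22 ≈ 0.227273.
d = −(3/4) ln(1 − 4p/3) = −0.75 ln(1 − 0.303031) = −0.75 ln(0.696969)
  = −0.75 × (-0.361014) = 0.270761 substitutions/site.

0.271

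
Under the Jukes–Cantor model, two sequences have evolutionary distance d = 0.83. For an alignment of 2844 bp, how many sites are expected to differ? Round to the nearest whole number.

Invert JC69: p = (3/4)(1 − e^(−4d/3)) = 0.75 × (1 − e^(-1.106667)) = 0.75 × (1 − 0.330659) = 0.502006.
Expected differing sites = pL ≈ 0.502006 × 2844 = 1427.705064 ≈ 1428.

1428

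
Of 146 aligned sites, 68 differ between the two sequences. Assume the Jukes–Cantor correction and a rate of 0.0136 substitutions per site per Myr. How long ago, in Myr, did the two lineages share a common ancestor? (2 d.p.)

p = 68/146 ≈ 0.465753.
d = −(3/4) ln(1 − 4p/3) = −0.75 ln(1 − 0.621004) = −0.75 ln(0.378996)
  = −0.75 × (-0.970230) = 0.727673 substitutions/site.
Under a molecular clock d = 2μt, so t = d/(2μ) = 0.727673 / (2 × 0.0136) = 26.75 Myr.

26.75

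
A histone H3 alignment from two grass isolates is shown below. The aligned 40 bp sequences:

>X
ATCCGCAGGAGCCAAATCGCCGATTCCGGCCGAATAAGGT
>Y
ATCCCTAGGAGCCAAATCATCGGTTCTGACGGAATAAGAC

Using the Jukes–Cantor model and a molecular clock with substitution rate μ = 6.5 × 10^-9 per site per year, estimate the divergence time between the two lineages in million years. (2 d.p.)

23.39

The sequences differ at 10 of 40 sites (5, 6, 19, 20, 23, 27, 29, 31, 39, 40), so p = 10/40 = 0.25.
d = −(3/4) ln(1 − 4p/3) = −0.75 ln(1 − 0.333333) = −0.75 ln(0.666667)
  = −0.75 × (-0.405465) = 0.304099 substitutions/site.
Under a molecular clock d = 2μt, so t = d/(2μ) = 0.304099 / (2 × 6.5 × 10^-9) = 23.39 million years.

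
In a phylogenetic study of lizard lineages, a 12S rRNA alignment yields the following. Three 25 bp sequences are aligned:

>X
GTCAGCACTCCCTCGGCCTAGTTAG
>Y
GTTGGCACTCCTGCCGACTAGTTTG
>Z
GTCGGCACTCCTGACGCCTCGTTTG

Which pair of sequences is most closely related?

Y and Z

X–Y: 7/25 differ, p = 0.280, d = 0.351.
X–Z: 7/25 differ, p = 0.280, d = 0.351.
Y–Z: 4/25 differ, p = 0.160, d = 0.180.
The smallest distance is between Y and Z.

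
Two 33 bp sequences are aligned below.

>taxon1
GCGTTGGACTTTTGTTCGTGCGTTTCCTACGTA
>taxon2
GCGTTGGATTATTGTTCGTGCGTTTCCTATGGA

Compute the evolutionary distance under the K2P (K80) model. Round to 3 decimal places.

Of 33 sites, 2 differences are transitions and 2 are transversions, so P = 2/33 ≈ 0.060606 and Q = 2/33 ≈ 0.060606.
Under the Kimura two-parameter model, d = −½ ln(1 − 2P − Q) − ¼ ln(1 − 2Q).
1 − 2P − Q = 0.818182, giving −½ ln(0.818182) = 0.100335.
1 − 2Q = 0.878788, giving −¼ ln(0.878788) = 0.032303.
d = 0.100335 + 0.032303 = 0.132638.

0.133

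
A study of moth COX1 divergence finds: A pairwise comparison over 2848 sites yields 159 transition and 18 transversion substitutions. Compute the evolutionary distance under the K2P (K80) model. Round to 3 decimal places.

0.066

P = 159/2848 ≈ 0.055829 and Q = 18/2848 ≈ 0.00632.
Under the Kimura two-parameter model, d = −½ ln(1 − 2P − Q) − ¼ ln(1 − 2Q).
1 − 2P − Q = 0.882022, giving −½ ln(0.882022) = 0.062769.
1 − 2Q = 0.98736, giving −¼ ln(0.98736) = 0.003180.
d = 0.062769 + 0.003180 = 0.065949.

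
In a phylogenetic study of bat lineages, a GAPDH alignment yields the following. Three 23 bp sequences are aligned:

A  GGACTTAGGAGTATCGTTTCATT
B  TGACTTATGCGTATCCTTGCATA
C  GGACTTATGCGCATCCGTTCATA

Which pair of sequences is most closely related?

B and C

A–B: 6/23 differ, p = 0.261, d = 0.321.
A–C: 6/23 differ, p = 0.261, d = 0.321.
B–C: 4/23 differ, p = 0.174, d = 0.198.
The smallest distance is between B and C.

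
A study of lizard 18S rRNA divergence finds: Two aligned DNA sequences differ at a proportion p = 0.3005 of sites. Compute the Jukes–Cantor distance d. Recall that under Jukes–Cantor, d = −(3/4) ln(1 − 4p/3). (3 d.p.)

d = −(3/4) ln(1 − 4p/3) = −0.75 ln(1 − 0.400667) = −0.75 ln(0.599333)
  = −0.75 × (-0.511938) = 0.383954 substitutions/site.

0.384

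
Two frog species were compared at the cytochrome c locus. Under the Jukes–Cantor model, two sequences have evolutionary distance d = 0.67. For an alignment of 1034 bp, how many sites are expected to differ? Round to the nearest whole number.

458

Invert JC69: p = (3/4)(1 − e^(−4d/3)) = 0.75 × (1 − e^(-0.893333)) = 0.75 × (1 − 0.409289) = 0.443033.
Expected differing sites = pL ≈ 0.443033 × 1034 = 458.096122 ≈ 458.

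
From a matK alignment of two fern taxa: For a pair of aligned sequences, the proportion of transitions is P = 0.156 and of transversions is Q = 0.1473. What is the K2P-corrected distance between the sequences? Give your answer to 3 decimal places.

0.395

Under the Kimura two-parameter model, d = −½ ln(1 − 2P − Q) − ¼ ln(1 − 2Q).
1 − 2P − Q = 0.5407, giving −½ ln(0.5407) = 0.307445.
1 − 2Q = 0.7054, giving −¼ ln(0.7054) = 0.087248.
d = 0.307445 + 0.087248 = 0.394693.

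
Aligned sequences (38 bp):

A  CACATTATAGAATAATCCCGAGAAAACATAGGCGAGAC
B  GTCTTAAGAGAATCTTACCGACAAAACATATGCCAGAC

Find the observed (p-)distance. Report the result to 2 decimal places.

0.29

The sequences differ at 11 of 38 positions.
p = 11/38 = 0.289473… ≈ 0.29 (to 2 d.p.).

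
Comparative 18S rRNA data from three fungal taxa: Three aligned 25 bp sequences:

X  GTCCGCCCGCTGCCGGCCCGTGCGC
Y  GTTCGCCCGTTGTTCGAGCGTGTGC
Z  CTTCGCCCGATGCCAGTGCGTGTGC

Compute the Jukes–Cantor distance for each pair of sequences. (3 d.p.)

X–Y: 8/25 sites differ → p = 0.32, d = −0.75 ln(1 − 0.426667) = 0.417216 ≈ 0.417.
X–Z: 7/25 sites differ → p = 0.28, d = −0.75 ln(1 − 0.373333) = 0.350505 ≈ 0.351.
Y–Z: 6/25 sites differ → p = 0.24, d = −0.75 ln(1 − 0.32) = 0.289247 ≈ 0.289.

d(X,Y) = 0.417, d(X,Z) = 0.351, d(Y,Z) = 0.289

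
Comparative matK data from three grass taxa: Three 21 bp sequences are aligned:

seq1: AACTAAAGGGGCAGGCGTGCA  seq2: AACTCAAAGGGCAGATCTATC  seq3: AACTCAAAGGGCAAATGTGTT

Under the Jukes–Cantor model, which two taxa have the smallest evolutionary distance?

seq1–seq2: 8/21 differ, p = 0.381, d = 0.532.
seq1–seq3: 7/21 differ, p = 0.333, d = 0.441.
seq2–seq3: 4/21 differ, p = 0.190, d = 0.220.
The smallest distance is between seq2 and seq3.

seq2 and seq3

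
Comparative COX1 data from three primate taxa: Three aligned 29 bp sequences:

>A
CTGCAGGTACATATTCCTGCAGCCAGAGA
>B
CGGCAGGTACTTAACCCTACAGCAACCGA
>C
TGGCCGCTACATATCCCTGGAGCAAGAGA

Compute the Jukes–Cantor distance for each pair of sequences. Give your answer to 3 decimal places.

d(A,B) = 0.344, d(A,C) = 0.291, d(B,C) = 0.401

A–B: 8/29 sites differ → p ≈ 0.275862, d = −0.75 ln(1 − 0.367816) = 0.343931 ≈ 0.344.
A–C: 7/29 sites differ → p ≈ 0.241379, d = −0.75 ln(1 − 0.321839) = 0.291278 ≈ 0.291.
B–C: 9/29 sites differ → p ≈ 0.310345, d = −0.75 ln(1 − 0.413793) = 0.400562 ≈ 0.401.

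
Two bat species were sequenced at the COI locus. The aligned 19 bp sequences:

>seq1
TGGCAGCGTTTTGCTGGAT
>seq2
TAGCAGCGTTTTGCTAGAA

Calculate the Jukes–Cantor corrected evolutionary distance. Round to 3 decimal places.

0.177

The sequences differ at 3 of 19 sites (2, 16, 19), so p = 3/19 ≈ 0.157895.
d = −(3/4) ln(1 − 4p/3) = −0.75 ln(1 − 0.210527) = −0.75 ln(0.789473)
  = −0.75 × (-0.236390) = 0.177293 substitutions/site.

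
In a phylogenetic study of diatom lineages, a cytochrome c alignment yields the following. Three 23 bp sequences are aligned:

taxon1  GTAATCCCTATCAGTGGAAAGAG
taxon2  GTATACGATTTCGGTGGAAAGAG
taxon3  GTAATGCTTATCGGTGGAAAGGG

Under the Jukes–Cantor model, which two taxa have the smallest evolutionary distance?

taxon1 and taxon3

taxon1–taxon2: 6/23 differ, p = 0.261, d = 0.321.
taxon1–taxon3: 4/23 differ, p = 0.174, d = 0.198.
taxon2–taxon3: 7/23 differ, p = 0.304, d = 0.390.
The smallest distance is between taxon1 and taxon3.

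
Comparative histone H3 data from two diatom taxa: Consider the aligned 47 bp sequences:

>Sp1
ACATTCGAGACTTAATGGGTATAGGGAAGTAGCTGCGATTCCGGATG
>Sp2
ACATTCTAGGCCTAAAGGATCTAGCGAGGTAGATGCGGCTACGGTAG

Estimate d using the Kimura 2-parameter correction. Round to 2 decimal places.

Of 47 sites, 6 differences are transitions and 8 are transversions, so P = 6/47 ≈ 0.12766 and Q = 8/47 ≈ 0.170213.
Under the Kimura two-parameter model, d = −½ ln(1 − 2P − Q) − ¼ ln(1 − 2Q).
1 − 2P − Q = 0.574467, giving −½ ln(0.574467) = 0.277156.
1 − 2Q = 0.659574, giving −¼ ln(0.659574) = 0.104040.
d = 0.277156 + 0.104040 = 0.381196.

0.38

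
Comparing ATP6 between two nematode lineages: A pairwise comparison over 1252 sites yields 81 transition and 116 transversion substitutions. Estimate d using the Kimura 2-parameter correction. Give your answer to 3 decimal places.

0.177

P = 81/1252 ≈ 0.064696 and Q = 116/1252 ≈ 0.092652.
Under the Kimura two-parameter model, d = −½ ln(1 − 2P − Q) − ¼ ln(1 − 2Q).
1 − 2P − Q = 0.777956, giving −½ ln(0.777956) = 0.125543.
1 − 2Q = 0.814696, giving −¼ ln(0.814696) = 0.051235.
d = 0.125543 + 0.051235 = 0.176778.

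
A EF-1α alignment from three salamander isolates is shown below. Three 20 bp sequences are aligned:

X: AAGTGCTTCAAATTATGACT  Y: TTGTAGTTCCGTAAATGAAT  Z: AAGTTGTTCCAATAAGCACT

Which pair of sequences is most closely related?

X–Y: 10/20 differ, p = 0.500, d = 0.824.
X–Z: 6/20 differ, p = 0.300, d = 0.383.
Y–Z: 9/20 differ, p = 0.450, d = 0.687.
The smallest distance is between X and Z.

X and Z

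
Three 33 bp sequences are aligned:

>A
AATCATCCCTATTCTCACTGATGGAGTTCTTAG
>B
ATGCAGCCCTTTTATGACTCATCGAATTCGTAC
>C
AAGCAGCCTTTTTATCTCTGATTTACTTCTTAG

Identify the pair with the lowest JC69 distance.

A and C

A–B: 11/33 differ, p = 0.333, d = 0.441.
A–C: 9/33 differ, p = 0.273, d = 0.339.
B–C: 10/33 differ, p = 0.303, d = 0.388.
The smallest distance is between A and C.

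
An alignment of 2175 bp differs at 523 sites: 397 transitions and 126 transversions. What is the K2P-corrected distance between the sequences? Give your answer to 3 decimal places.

P = 397/2175 ≈ 0.182529 and Q = 126/2175 ≈ 0.057931.
Under the Kimura two-parameter model, d = −½ ln(1 − 2P − Q) − ¼ ln(1 − 2Q).
1 − 2P − Q = 0.577011, giving −½ ln(0.577011) = 0.274947.
1 − 2Q = 0.884138, giving −¼ ln(0.884138) = 0.030786.
d = 0.274947 + 0.030786 = 0.305733.

0.306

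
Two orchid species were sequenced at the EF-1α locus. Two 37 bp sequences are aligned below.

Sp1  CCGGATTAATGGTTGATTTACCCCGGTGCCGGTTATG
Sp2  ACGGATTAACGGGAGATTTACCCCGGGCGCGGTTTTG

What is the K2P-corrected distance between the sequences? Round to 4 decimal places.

0.2582

Of 37 sites, 1 differences are transitions and 7 are transversions, so P = 1/37 ≈ 0.027027 and Q = 7/37 ≈ 0.189189.
Under the Kimura two-parameter model, d = −½ ln(1 − 2P − Q) − ¼ ln(1 − 2Q).
1 − 2P − Q = 0.756757, giving −½ ln(0.756757) = 0.139357.
1 − 2Q = 0.621622, giving −¼ ln(0.621622) = 0.118856.
d = 0.139357 + 0.118856 = 0.258213.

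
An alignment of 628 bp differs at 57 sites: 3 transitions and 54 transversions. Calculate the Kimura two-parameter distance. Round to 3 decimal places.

0.097

P = 3/628 ≈ 0.004777 and Q = 54/628 ≈ 0.085987.
Under the Kimura two-parameter model, d = −½ ln(1 − 2P − Q) − ¼ ln(1 − 2Q).
1 − 2P − Q = 0.904459, giving −½ ln(0.904459) = 0.050209.
1 − 2Q = 0.828026, giving −¼ ln(0.828026) = 0.047178.
d = 0.050209 + 0.047178 = 0.097387.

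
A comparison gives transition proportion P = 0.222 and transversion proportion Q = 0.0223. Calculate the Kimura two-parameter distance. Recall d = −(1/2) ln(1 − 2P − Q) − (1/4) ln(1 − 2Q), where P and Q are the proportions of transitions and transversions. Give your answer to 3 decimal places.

0.325

Under the Kimura two-parameter model, d = −½ ln(1 − 2P − Q) − ¼ ln(1 − 2Q).
1 − 2P − Q = 0.5337, giving −½ ln(0.5337) = 0.313961.
1 − 2Q = 0.9554, giving −¼ ln(0.9554) = 0.011406.
d = 0.313961 + 0.011406 = 0.325367.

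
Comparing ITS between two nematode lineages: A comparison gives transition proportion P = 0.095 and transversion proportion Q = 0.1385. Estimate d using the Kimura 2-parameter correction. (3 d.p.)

Under the Kimura two-parameter model, d = −½ ln(1 − 2P − Q) − ¼ ln(1 − 2Q).
1 − 2P − Q = 0.6715, giving −½ ln(0.6715) = 0.199121.
1 − 2Q = 0.723, giving −¼ ln(0.723) = 0.081087.
d = 0.199121 + 0.081087 = 0.280208.

0.280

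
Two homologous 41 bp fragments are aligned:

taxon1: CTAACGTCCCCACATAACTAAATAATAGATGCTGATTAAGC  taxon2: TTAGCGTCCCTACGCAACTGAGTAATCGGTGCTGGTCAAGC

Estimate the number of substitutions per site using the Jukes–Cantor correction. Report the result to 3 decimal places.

0.332

The sequences differ at 11 of 41 sites, so p = 11/41 ≈ 0.268293.
d = −(3/4) ln(1 − 4p/3) = −0.75 ln(1 − 0.357724) = −0.75 ln(0.642276)
  = −0.75 × (-0.442737) = 0.332053 substitutions/site.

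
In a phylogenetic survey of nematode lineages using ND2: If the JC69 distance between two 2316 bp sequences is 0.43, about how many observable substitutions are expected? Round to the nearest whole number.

Invert JC69: p = (3/4)(1 − e^(−4d/3)) = 0.75 × (1 − e^(-0.573333)) = 0.75 × (1 − 0.563644) = 0.327267.
Expected differing sites = pL ≈ 0.327267 × 2316 = 757.950372 ≈ 758.

758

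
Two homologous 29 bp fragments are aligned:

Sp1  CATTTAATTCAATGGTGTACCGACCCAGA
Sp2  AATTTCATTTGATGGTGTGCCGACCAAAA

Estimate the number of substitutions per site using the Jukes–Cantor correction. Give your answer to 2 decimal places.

0.29

The sequences differ at 7 of 29 sites (1, 6, 10, 11, 19, 26, 28), so p = 7/29 ≈ 0.241379.
d = −(3/4) ln(1 − 4p/3) = −0.75 ln(1 − 0.321839) = −0.75 ln(0.678161)
  = −0.75 × (-0.388371) = 0.291278 substitutions/site.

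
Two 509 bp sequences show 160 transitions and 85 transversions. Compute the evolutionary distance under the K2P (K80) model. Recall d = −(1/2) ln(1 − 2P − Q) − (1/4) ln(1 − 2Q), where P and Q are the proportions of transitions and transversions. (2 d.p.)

P = 160/509 ≈ 0.314342 and Q = 85/509 ≈ 0.166994.
Under the Kimura two-parameter model, d = −½ ln(1 − 2P − Q) − ¼ ln(1 − 2Q).
1 − 2P − Q = 0.204322, giving −½ ln(0.204322) = 0.794029.
1 − 2Q = 0.666012, giving −¼ ln(0.666012) = 0.101612.
d = 0.794029 + 0.101612 = 0.895641.

0.90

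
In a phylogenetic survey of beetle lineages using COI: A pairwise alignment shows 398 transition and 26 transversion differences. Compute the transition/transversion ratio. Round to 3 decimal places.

R = 398/26 = 15.307692… ≈ 15.308 (to 3 d.p.).

15.308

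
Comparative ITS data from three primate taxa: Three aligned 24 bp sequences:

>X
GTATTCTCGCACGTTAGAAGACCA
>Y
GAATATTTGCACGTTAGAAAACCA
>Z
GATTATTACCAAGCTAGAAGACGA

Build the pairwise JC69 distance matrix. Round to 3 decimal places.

d(X,Y) = 0.244, d(X,Z) = 0.520, d(Y,Z) = 0.369

X–Y: 5/24 sites differ → p ≈ 0.208333, d = −0.75 ln(1 − 0.277777) = 0.244066 ≈ 0.244.
X–Z: 9/24 sites differ → p = 0.375, d = −0.75 ln(1 − 0.5) = 0.519860 ≈ 0.520.
Y–Z: 7/24 sites differ → p ≈ 0.291667, d = −0.75 ln(1 − 0.388889) = 0.369358 ≈ 0.369.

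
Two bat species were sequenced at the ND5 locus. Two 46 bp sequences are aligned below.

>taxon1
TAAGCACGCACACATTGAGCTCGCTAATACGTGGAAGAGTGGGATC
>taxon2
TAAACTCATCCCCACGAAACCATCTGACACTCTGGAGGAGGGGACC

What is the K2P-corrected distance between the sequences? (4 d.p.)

Of 46 sites, 14 differences are transitions and 9 are transversions, so P = 14/46 ≈ 0.304348 and Q = 9/46 ≈ 0.195652.
Under the Kimura two-parameter model, d = −½ ln(1 − 2P − Q) − ¼ ln(1 − 2Q).
1 − 2P − Q = 0.195652, giving −½ ln(0.195652) = 0.815709.
1 − 2Q = 0.608696, giving −¼ ln(0.608696) = 0.124109.
d = 0.815709 + 0.124109 = 0.939818.

0.9398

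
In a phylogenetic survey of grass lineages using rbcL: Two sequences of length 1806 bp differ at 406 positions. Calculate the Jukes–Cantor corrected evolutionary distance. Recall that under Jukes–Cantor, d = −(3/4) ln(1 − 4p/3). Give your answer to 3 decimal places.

p = 406/1806 ≈ 0.224806.
d = −(3/4) ln(1 − 4p/3) = −0.75 ln(1 − 0.299741) = −0.75 ln(0.700259)
  = −0.75 × (-0.356305) = 0.267229 substitutions/site.

0.267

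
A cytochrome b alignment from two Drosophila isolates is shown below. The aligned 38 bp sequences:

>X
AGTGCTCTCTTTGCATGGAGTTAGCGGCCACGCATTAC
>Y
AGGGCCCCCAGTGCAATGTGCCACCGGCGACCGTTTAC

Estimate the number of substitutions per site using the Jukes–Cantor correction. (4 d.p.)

The sequences differ at 15 of 38 sites, so p = 15/38 ≈ 0.394737.
d = −(3/4) ln(1 − 4p/3) = −0.75 ln(1 − 0.526316) = −0.75 ln(0.473684)
  = −0.75 × (-0.747215) = 0.560411 substitutions/site.

0.5604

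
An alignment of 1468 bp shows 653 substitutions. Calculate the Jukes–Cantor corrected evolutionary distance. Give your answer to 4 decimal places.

p = 653/1468 ≈ 0.444823.
d = −(3/4) ln(1 − 4p/3) = −0.75 ln(1 − 0.593097) = −0.75 ln(0.406903)
  = −0.75 × (-0.899180) = 0.674385 substitutions/site.

0.6744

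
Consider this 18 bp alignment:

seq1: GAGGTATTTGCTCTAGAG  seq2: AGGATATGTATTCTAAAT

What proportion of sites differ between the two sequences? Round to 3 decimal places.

0.444

The sequences differ at 8 of 18 positions (sites 1, 2, 4, 8, 10, 11, 16, 18).
p = 8/18 = 0.444444… ≈ 0.444 (to 3 d.p.).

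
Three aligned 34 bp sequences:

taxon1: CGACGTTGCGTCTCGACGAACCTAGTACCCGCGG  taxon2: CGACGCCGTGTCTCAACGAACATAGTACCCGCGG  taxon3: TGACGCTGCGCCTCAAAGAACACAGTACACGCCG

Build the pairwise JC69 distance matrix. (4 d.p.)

taxon1–taxon2: 5/34 sites differ → p ≈ 0.147059, d = −0.75 ln(1 − 0.196079) = 0.163691 ≈ 0.1637.
taxon1–taxon3: 9/34 sites differ → p ≈ 0.264706, d = −0.75 ln(1 − 0.352941) = 0.326488 ≈ 0.3265.
taxon2–taxon3: 8/34 sites differ → p ≈ 0.235294, d = −0.75 ln(1 − 0.313725) = 0.282358 ≈ 0.2824.

d(taxon1,taxon2) = 0.1637, d(taxon1,taxon3) = 0.3265, d(taxon2,taxon3) = 0.2824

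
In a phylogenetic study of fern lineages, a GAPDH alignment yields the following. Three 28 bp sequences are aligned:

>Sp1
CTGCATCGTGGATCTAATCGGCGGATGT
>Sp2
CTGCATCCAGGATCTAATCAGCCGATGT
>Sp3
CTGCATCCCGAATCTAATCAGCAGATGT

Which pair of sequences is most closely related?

Sp2 and Sp3

Sp1–Sp2: 4/28 differ, p = 0.143, d = 0.158.
Sp1–Sp3: 5/28 differ, p = 0.179, d = 0.204.
Sp2–Sp3: 3/28 differ, p = 0.107, d = 0.116.
The smallest distance is between Sp2 and Sp3.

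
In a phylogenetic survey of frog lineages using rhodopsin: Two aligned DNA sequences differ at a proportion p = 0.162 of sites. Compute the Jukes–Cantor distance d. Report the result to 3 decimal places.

d = −(3/4) ln(1 − 4p/3) = −0.75 ln(1 − 0.216) = −0.75 ln(0.784)
  = −0.75 × (-0.243346) = 0.182510 substitutions/site.

0.183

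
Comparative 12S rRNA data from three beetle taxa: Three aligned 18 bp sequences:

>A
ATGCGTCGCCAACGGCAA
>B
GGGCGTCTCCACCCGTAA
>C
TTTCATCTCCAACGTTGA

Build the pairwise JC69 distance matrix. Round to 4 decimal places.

d(A,B) = 0.4408, d(A,C) = 0.5482, d(B,C) = 0.6735

A–B: 6/18 sites differ → p ≈ 0.333333, d = −0.75 ln(1 − 0.444444) = 0.440839 ≈ 0.4408.
A–C: 7/18 sites differ → p ≈ 0.388889, d = −0.75 ln(1 − 0.518519) = 0.548166 ≈ 0.5482.
B–C: 8/18 sites differ → p ≈ 0.444444, d = −0.75 ln(1 − 0.592592) = 0.673455 ≈ 0.6735.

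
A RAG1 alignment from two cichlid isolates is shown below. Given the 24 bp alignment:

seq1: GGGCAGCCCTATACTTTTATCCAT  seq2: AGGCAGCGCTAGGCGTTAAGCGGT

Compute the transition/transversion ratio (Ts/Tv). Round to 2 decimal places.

Transitions are A↔G and C↔T; transversions are all other mismatches.
Transitions: 3. Transversions: 6.
R = 3/6 = 0.50.

0.50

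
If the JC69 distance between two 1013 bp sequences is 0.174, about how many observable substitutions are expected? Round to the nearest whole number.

157

Invert JC69: p = (3/4)(1 − e^(−4d/3)) = 0.75 × (1 − e^(-0.232)) = 0.75 × (1 − 0.792946) = 0.155291.
Expected differing sites = pL ≈ 0.155291 × 1013 = 157.309783 ≈ 157.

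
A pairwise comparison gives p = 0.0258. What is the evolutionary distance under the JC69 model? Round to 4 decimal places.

0.0263

d = −(3/4) ln(1 − 4p/3) = −0.75 ln(1 − 0.0344) = −0.75 ln(0.9656)
  = −0.75 × (-0.035006) = 0.026255 substitutions/site.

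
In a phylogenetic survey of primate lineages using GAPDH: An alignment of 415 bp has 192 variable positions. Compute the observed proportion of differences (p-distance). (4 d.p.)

0.4627

p = 192/415 = 0.462650… ≈ 0.4627 (to 4 d.p.).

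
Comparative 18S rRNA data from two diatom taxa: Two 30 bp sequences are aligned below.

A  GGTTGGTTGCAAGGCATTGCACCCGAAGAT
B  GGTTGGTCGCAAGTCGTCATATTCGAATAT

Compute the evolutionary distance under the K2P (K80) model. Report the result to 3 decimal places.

Of 30 sites, 7 differences are transitions and 2 are transversions, so P = 7/30 ≈ 0.233333 and Q = 2/30 ≈ 0.066667.
Under the Kimura two-parameter model, d = −½ ln(1 − 2P − Q) − ¼ ln(1 − 2Q).
1 − 2P − Q = 0.466667, giving −½ ln(0.466667) = 0.381070.
1 − 2Q = 0.866666, giving −¼ ln(0.866666) = 0.035775.
d = 0.381070 + 0.035775 = 0.416845.

0.417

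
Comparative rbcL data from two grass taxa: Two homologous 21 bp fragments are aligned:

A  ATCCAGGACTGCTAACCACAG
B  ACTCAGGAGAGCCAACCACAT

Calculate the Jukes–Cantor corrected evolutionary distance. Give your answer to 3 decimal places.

0.360

The sequences differ at 6 of 21 sites (2, 3, 9, 10, 13, 21), so p = 6/21 ≈ 0.285714.
d = −(3/4) ln(1 − 4p/3) = −0.75 ln(1 − 0.380952) = −0.75 ln(0.619048)
  = −0.75 × (-0.479572) = 0.359679 substitutions/site.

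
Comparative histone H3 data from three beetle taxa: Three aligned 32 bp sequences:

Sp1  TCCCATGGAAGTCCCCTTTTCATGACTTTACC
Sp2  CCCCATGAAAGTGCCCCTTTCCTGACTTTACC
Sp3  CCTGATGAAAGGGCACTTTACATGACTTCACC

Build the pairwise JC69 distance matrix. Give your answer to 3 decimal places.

d(Sp1,Sp2) = 0.175, d(Sp1,Sp3) = 0.353, d(Sp2,Sp3) = 0.304

Sp1–Sp2: 5/32 sites differ → p = 0.15625, d = −0.75 ln(1 − 0.208333) = 0.175211 ≈ 0.175.
Sp1–Sp3: 9/32 sites differ → p = 0.28125, d = −0.75 ln(1 − 0.375) = 0.352503 ≈ 0.353.
Sp2–Sp3: 8/32 sites differ → p = 0.25, d = −0.75 ln(1 − 0.333333) = 0.304098 ≈ 0.304.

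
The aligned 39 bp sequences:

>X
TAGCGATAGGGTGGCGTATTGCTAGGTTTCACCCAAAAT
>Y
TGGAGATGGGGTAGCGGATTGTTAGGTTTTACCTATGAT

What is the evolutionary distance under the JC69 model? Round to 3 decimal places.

The sequences differ at 10 of 39 sites (2, 4, 8, 13, 17, 22, 30, 34, 36, 37), so p = 10/39 ≈ 0.25641.
d = −(3/4) ln(1 − 4p/3) = −0.75 ln(1 − 0.34188) = −0.75 ln(0.65812)
  = −0.75 × (-0.418368) = 0.313776 substitutions/site.

0.314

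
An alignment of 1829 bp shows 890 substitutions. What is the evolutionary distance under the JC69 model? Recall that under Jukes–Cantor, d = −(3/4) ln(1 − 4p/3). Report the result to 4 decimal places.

0.7848

p = 890/1829 ≈ 0.486605.
d = −(3/4) ln(1 − 4p/3) = −0.75 ln(1 − 0.648807) = −0.75 ln(0.351193)
  = −0.75 × (-1.046419) = 0.784814 substitutions/site.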